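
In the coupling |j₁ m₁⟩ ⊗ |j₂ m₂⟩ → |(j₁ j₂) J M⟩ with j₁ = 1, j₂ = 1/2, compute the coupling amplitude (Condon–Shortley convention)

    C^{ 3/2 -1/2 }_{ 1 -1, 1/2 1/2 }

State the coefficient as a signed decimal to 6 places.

√[4·0!2!1!/4! · 0!2!1!0!1!2!] = √(4/3)
  +(−1)^0/∏(0,0,2,1,0,0)! = 1/2  (running 1/2)
⟨..|..⟩ = √(4/3)·(1/2) = +0.577350

+√(1/3) = +0.577350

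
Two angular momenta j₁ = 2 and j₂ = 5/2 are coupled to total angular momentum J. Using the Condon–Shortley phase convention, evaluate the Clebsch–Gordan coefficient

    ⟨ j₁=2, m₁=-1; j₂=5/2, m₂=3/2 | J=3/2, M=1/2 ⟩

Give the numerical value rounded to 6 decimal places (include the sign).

+√(2/105) ≈ +0.138013

triangle: 3!×1!×2!/7! = 12/5040
(j±m)!: 1!×3!×4!×1!×2!×1! = 288
prefactor² = (2J+1)×Δ×N² = 96/35
  k=2: +1/(2!×1!×1!×2!×0!×0!) = 1/4
  k=3: −1/(3!×0!×0!×1!×1!×1!) = -1/6
Σ = 1/12  ⇒  CG² = 96/35×1/12² = 2/105
CG = +√(2/105) = +0.138013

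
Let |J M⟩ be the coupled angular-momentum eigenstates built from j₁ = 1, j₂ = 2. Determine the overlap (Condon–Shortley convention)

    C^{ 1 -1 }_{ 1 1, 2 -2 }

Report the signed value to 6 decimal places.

triangle: 2!×0!×2!/5! = 4/120
(j±m)!: 2!×0!×0!×4!×0!×2! = 96
prefactor² = (2J+1)×Δ×N² = 48/5
  k=0: +1/(0!×2!×0!×0!×0!×2!) = 1/4
Σ = 1/4  ⇒  CG² = 48/5×1/4² = 3/5
CG = +√(3/5) = +0.774597

+0.774597  (= +√(3/5))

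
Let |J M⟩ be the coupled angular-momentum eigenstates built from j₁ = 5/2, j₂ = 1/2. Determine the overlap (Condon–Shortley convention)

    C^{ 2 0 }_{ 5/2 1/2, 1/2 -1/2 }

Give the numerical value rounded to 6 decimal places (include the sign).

+0.707107  (= +√(1/2))

j₁+j₂−J=1  J+j₁−j₂=4  J−j₁+j₂=0  j₁+j₂+J+1=6
(j₁±m₁, j₂±m₂, J±M) = (3,2,0,1,2,2)
P² = 8
sum k=0..0:
  [0] +1/4 = 1/4
S = 1/4
C² = P²·S² = 1/2 ; C = +0.707107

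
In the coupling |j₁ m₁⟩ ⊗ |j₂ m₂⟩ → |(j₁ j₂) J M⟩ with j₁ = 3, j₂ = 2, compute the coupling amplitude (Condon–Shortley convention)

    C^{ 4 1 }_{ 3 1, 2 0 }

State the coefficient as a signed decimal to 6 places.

j₁+j₂−J=1  J+j₁−j₂=5  J−j₁+j₂=3  j₁+j₂+J+1=10
(j₁±m₁, j₂±m₂, J±M) = (4,2,2,2,5,3)
P² = 1728/7
sum k=0..1:
  [0] +1/24 = 1/24
  [1] −1/48 = -1/48
S = 1/48
C² = P²·S² = 3/28 ; C = +0.327327

+√(3/28) ≈ +0.327327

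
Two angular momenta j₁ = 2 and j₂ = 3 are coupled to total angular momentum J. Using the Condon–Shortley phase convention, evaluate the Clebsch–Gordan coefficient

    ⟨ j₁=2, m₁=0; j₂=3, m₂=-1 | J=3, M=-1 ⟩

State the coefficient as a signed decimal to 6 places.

√[7·2!2!4!/9! · 2!2!2!4!2!4!] = √(256/15)
  +(−1)^0/∏(0,2,2,2,0,2)! = 1/16  (running 1/16)
  +(−1)^1/∏(1,1,1,1,1,3)! = -1/6  (running -5/48)
  +(−1)^2/∏(2,0,0,0,2,4)! = 1/96  (running -3/32)
⟨..|..⟩ = √(256/15)·(-3/32) = -0.387298

-0.387298  (= −√(3/20))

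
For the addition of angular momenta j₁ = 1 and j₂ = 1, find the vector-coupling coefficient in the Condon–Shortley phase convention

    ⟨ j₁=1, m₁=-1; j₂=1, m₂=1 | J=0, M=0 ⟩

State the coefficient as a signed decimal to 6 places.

+0.577350

√[1·2!0!0!/3! · 0!2!2!0!0!0!] = √(4/3)
  +(−1)^2/∏(2,0,0,0,0,0)! = 1/2  (running 1/2)
⟨..|..⟩ = √(4/3)·(1/2) = +0.577350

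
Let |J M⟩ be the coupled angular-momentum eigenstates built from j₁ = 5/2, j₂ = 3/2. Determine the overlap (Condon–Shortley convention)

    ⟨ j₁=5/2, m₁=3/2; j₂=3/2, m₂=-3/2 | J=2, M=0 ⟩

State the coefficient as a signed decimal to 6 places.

triangle: 2!·3!·1!/7! = 12/5040
(j±m)!: 4!·1!·0!·3!·2!·2! = 576
prefactor² = (2J+1)·Δ·N² = 48/7
  k=0: +1/(0!·2!·1!·0!·2!·1!) = 1/4
Σ = 1/4  ⇒  CG² = 48/7·1/4² = 3/7
CG = +√(3/7) = +0.654654

+√(3/7) = +0.654654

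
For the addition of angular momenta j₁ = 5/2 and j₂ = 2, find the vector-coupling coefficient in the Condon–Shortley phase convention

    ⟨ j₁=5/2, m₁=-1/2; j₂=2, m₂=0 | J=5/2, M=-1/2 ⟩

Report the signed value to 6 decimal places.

j₁+j₂−J=2  J+j₁−j₂=3  J−j₁+j₂=2  j₁+j₂+J+1=8
(j₁±m₁, j₂±m₂, J±M) = (2,3,2,2,2,3)
P² = 72/35
sum k=0..2:
  [0] +1/24 = 1/24
  [1] −1/2 = -1/2
  [2] +1/8 = 1/8
S = -1/3
C² = P²·S² = 8/35 ; C = -0.478091

-0.478091  (= −√(8/35))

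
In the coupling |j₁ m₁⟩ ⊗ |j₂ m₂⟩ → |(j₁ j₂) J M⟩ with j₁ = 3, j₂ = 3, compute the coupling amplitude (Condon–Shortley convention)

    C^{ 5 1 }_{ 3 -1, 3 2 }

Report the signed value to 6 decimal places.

-0.566947

triangle: 1!*5!*5!/12! = 14400/479001600
(j±m)!: 2!*4!*5!*1!*6!*4! = 99532800
prefactor² = (2J+1)*Δ*N² = 230400/7
  k=0: +1/(0!*1!*4!*5!*1!*0!) = 1/2880
  k=1: −1/(1!*0!*3!*4!*2!*1!) = -1/288
Σ = -1/320  ⇒  CG² = 230400/7*(-1/320)² = 9/28
CG = −√(9/28) = -0.566947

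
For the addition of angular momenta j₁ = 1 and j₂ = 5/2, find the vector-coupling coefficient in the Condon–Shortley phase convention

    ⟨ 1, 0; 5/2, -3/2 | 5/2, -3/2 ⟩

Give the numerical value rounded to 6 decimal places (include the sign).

+0.507093

triangle: 1!×1!×4!/7! = 24/5040
(j±m)!: 1!×1!×1!×4!×1!×4! = 576
prefactor² = (2J+1)×Δ×N² = 576/35
  k=0: +1/(0!×1!×1!×1!×0!×3!) = 1/6
  k=1: −1/(1!×0!×0!×0!×1!×4!) = -1/24
Σ = 1/8  ⇒  CG² = 576/35×1/8² = 9/35
CG = +√(9/35) = +0.507093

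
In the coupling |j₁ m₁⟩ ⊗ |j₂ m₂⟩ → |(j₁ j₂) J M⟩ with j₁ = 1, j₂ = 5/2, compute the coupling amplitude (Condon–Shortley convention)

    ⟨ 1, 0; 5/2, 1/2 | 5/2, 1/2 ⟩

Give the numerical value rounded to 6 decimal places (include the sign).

j₁+j₂−J=1  J+j₁−j₂=1  J−j₁+j₂=4  j₁+j₂+J+1=7
(j₁±m₁, j₂±m₂, J±M) = (1,1,3,2,3,2)
P² = 144/35
sum k=0..1:
  [0] +1/6 = 1/6
  [1] −1/4 = -1/4
S = -1/12
C² = P²·S² = 1/35 ; C = -0.169031

−√(1/35) = -0.169031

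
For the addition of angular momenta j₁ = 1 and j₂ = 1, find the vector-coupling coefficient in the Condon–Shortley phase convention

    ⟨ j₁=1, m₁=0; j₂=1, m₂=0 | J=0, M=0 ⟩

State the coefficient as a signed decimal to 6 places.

−√(1/3) ≈ -0.577350

triangle: 2!×0!×0!/3! = 2/6
(j±m)!: 1!×1!×1!×1!×0!×0! = 1
prefactor² = (2J+1)×Δ×N² = 1/3
  k=1: −1/(1!×1!×0!×0!×0!×0!) = -1
Σ = -1  ⇒  CG² = 1/3×(-1)² = 1/3
CG = −√(1/3) = -0.577350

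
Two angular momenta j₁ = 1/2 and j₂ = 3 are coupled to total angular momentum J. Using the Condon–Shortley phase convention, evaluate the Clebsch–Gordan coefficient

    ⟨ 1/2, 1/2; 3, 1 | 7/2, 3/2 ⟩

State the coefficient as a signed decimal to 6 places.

triangle: 0!*1!*6!/8! = 720/40320
(j±m)!: 1!*0!*4!*2!*5!*2! = 11520
prefactor² = (2J+1)*Δ*N² = 11520/7
  k=0: +1/(0!*0!*0!*4!*1!*2!) = 1/48
Σ = 1/48  ⇒  CG² = 11520/7*1/48² = 5/7
CG = +√(5/7) = +0.845154

+0.845154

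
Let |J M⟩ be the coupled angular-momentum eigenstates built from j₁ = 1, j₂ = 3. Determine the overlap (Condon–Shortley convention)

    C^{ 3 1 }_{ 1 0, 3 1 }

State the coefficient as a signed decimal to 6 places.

j₁+j₂−J=1  J+j₁−j₂=1  J−j₁+j₂=5  j₁+j₂+J+1=8
(j₁±m₁, j₂±m₂, J±M) = (1,1,4,2,4,2)
P² = 48
sum k=0..1:
  [0] +1/24 = 1/24
  [1] −1/12 = -1/12
S = -1/24
C² = P²·S² = 1/12 ; C = -0.288675

-0.288675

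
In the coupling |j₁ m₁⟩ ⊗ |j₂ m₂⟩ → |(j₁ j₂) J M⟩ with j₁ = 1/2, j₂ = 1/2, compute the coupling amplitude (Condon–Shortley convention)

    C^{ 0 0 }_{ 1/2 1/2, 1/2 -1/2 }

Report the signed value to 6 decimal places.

+√(1/2) ≈ +0.707107

triangle: 1!·0!·0!/2! = 1/2
(j±m)!: 1!·0!·0!·1!·0!·0! = 1
prefactor² = (2J+1)·Δ·N² = 1/2
  k=0: +1/(0!·1!·0!·0!·0!·0!) = 1
Σ = 1  ⇒  CG² = 1/2·1² = 1/2
CG = +√(1/2) = +0.707107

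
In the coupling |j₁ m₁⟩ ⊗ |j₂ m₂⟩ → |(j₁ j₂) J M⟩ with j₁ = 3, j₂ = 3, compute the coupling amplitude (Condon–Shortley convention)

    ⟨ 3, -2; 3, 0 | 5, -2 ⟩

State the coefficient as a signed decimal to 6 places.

−√(1/3) ≈ -0.577350

j₁+j₂−J=1  J+j₁−j₂=5  J−j₁+j₂=5  j₁+j₂+J+1=12
(j₁±m₁, j₂±m₂, J±M) = (1,5,3,3,3,7)
P² = 43200
sum k=0..1:
  [0] +1/1440 = 1/1440
  [1] −1/288 = -1/288
S = -1/360
C² = P²·S² = 1/3 ; C = -0.577350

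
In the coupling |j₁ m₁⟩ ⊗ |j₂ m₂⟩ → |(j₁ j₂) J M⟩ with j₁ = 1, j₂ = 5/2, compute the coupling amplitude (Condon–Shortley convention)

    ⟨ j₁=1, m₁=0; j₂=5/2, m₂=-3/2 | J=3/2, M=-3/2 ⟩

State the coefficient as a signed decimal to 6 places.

-0.516398  (= −√(4/15))

triangle: 2!*0!*3!/6! = 12/720
(j±m)!: 1!*1!*1!*4!*0!*3! = 144
prefactor² = (2J+1)*Δ*N² = 48/5
  k=1: −1/(1!*1!*0!*0!*0!*3!) = -1/6
Σ = -1/6  ⇒  CG² = 48/5*(-1/6)² = 4/15
CG = −√(4/15) = -0.516398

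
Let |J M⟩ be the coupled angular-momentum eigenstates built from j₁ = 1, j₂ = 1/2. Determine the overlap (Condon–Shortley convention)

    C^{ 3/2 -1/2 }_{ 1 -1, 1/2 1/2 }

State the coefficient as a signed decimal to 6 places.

+√(1/3) ≈ +0.577350

j₁+j₂−J=0  J+j₁−j₂=2  J−j₁+j₂=1  j₁+j₂+J+1=4
(j₁±m₁, j₂±m₂, J±M) = (0,2,1,0,1,2)
P² = 4/3
sum k=0..0:
  [0] +1/2 = 1/2
S = 1/2
C² = P²·S² = 1/3 ; C = +0.577350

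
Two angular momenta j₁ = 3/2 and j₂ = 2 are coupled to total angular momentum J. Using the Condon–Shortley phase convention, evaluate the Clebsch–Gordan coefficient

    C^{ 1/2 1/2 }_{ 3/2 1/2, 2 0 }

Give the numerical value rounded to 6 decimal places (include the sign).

−√(1/5) = -0.447214

j₁+j₂−J=3  J+j₁−j₂=0  J−j₁+j₂=1  j₁+j₂+J+1=5
(j₁±m₁, j₂±m₂, J±M) = (2,1,2,2,1,0)
P² = 4/5
sum k=1..1:
  [1] −1/2 = -1/2
S = -1/2
C² = P²·S² = 1/5 ; C = -0.447214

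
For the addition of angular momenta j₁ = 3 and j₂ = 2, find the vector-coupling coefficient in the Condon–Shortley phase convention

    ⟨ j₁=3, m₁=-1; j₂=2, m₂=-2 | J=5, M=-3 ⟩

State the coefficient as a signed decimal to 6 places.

+0.577350

√[11·0!6!4!/11! · 2!4!0!4!2!8!] = √(442368)
  +(−1)^0/∏(0,0,4,0,2,4)! = 1/1152  (running 1/1152)
⟨..|..⟩ = √(442368)·(1/1152) = +0.577350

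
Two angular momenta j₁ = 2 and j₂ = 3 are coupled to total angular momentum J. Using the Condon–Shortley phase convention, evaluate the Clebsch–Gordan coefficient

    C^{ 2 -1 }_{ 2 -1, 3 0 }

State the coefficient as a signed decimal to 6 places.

√[5·3!1!3!/8! · 1!3!3!3!1!3!] = √(81/14)
  +(−1)^2/∏(2,1,1,1,0,2)! = 1/4  (running 1/4)
  +(−1)^3/∏(3,0,0,0,1,3)! = -1/36  (running 2/9)
⟨..|..⟩ = √(81/14)·(2/9) = +0.534522

+0.534522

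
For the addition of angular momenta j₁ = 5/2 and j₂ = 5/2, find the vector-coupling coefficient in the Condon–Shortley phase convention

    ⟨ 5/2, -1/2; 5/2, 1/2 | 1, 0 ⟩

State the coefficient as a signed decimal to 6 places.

+√(1/70) = +0.119523

triangle: 4!·1!·1!/7! = 24/5040
(j±m)!: 2!·3!·3!·2!·1!·1! = 144
prefactor² = (2J+1)·Δ·N² = 72/35
  k=2: +1/(2!·2!·1!·1!·0!·0!) = 1/4
  k=3: −1/(3!·1!·0!·0!·1!·1!) = -1/6
Σ = 1/12  ⇒  CG² = 72/35·1/12² = 1/70
CG = +√(1/70) = +0.119523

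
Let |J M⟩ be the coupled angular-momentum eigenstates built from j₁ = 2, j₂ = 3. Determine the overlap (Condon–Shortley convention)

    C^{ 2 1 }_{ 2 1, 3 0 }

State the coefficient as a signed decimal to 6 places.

j₁+j₂−J=3  J+j₁−j₂=1  J−j₁+j₂=3  j₁+j₂+J+1=8
(j₁±m₁, j₂±m₂, J±M) = (3,1,3,3,3,1)
P² = 81/14
sum k=0..1:
  [0] +1/36 = 1/36
  [1] −1/4 = -1/4
S = -2/9
C² = P²·S² = 2/7 ; C = -0.534522

−√(2/7) = -0.534522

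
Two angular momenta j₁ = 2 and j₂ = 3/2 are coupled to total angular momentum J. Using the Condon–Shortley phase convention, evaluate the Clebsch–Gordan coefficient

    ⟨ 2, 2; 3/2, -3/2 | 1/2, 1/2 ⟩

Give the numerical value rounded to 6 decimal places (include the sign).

j₁+j₂−J=3  J+j₁−j₂=1  J−j₁+j₂=0  j₁+j₂+J+1=5
(j₁±m₁, j₂±m₂, J±M) = (4,0,0,3,1,0)
P² = 72/5
sum k=0..0:
  [0] +1/6 = 1/6
S = 1/6
C² = P²·S² = 2/5 ; C = +0.632456

+0.632456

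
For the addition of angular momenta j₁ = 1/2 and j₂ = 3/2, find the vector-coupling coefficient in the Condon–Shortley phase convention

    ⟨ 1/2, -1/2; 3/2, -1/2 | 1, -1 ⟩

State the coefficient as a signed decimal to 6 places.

-0.500000

triangle: 1!*0!*2!/4! = 2/24
(j±m)!: 0!*1!*1!*2!*0!*2! = 4
prefactor² = (2J+1)*Δ*N² = 1
  k=1: −1/(1!*0!*0!*0!*0!*2!) = -1/2
Σ = -1/2  ⇒  CG² = 1*(-1/2)² = 1/4
CG = −√(1/4) = -0.500000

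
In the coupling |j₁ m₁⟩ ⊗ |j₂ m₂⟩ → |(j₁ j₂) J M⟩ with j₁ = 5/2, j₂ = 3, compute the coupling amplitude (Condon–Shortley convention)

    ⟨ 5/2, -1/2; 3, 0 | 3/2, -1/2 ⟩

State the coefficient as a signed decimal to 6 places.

+0.338062  (= +√(4/35))

triangle: 4!·1!·2!/8! = 48/40320
(j±m)!: 2!·3!·3!·3!·1!·2! = 864
prefactor² = (2J+1)·Δ·N² = 144/35
  k=2: +1/(2!·2!·1!·1!·0!·1!) = 1/4
  k=3: −1/(3!·1!·0!·0!·1!·2!) = -1/12
Σ = 1/6  ⇒  CG² = 144/35·1/6² = 4/35
CG = +√(4/35) = +0.338062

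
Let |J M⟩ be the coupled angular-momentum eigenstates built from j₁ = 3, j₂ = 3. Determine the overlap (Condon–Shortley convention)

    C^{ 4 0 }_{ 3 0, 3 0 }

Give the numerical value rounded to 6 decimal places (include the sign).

-0.483494  (= −√(18/77))

j₁+j₂−J=2  J+j₁−j₂=4  J−j₁+j₂=4  j₁+j₂+J+1=11
(j₁±m₁, j₂±m₂, J±M) = (3,3,3,3,4,4)
P² = 373248/1925
sum k=0..2:
  [0] +1/72 = 1/72
  [1] −1/16 = -1/16
  [2] +1/72 = 1/72
S = -5/144
C² = P²·S² = 18/77 ; C = -0.483494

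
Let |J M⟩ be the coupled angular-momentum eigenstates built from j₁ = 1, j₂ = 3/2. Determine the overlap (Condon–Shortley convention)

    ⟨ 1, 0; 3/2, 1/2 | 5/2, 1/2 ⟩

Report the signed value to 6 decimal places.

triangle: 0!×2!×3!/6! = 12/720
(j±m)!: 1!×1!×2!×1!×3!×2! = 24
prefactor² = (2J+1)×Δ×N² = 12/5
  k=0: +1/(0!×0!×1!×2!×1!×1!) = 1/2
Σ = 1/2  ⇒  CG² = 12/5×1/2² = 3/5
CG = +√(3/5) = +0.774597

+√(3/5) = +0.774597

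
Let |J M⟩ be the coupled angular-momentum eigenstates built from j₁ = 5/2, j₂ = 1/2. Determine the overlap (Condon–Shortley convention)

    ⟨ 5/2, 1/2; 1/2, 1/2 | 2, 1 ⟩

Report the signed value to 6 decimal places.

j₁+j₂−J=1  J+j₁−j₂=4  J−j₁+j₂=0  j₁+j₂+J+1=6
(j₁±m₁, j₂±m₂, J±M) = (3,2,1,0,3,1)
P² = 12
sum k=1..1:
  [1] −1/6 = -1/6
S = -1/6
C² = P²·S² = 1/3 ; C = -0.577350

-0.577350  (= −√(1/3))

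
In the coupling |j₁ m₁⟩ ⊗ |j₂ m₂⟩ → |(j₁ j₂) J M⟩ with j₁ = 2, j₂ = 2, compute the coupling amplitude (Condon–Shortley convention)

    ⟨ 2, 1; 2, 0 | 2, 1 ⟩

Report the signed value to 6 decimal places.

−√(1/14) ≈ -0.267261

j₁+j₂−J=2  J+j₁−j₂=2  J−j₁+j₂=2  j₁+j₂+J+1=7
(j₁±m₁, j₂±m₂, J±M) = (3,1,2,2,3,1)
P² = 8/7
sum k=0..1:
  [0] +1/4 = 1/4
  [1] −1/2 = -1/2
S = -1/4
C² = P²·S² = 1/14 ; C = -0.267261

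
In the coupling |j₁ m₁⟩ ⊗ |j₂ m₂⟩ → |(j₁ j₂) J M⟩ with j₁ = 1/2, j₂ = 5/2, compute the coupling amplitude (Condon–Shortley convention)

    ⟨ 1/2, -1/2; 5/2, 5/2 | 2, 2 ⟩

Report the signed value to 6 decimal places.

j₁+j₂−J=1  J+j₁−j₂=0  J−j₁+j₂=4  j₁+j₂+J+1=6
(j₁±m₁, j₂±m₂, J±M) = (0,1,5,0,4,0)
P² = 480
sum k=1..1:
  [1] −1/24 = -1/24
S = -1/24
C² = P²·S² = 5/6 ; C = -0.912871

−√(5/6) = -0.912871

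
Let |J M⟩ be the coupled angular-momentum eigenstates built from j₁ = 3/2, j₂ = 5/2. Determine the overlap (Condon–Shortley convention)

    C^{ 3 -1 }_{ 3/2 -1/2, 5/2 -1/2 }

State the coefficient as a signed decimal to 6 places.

-0.129099  (= −√(1/60))

triangle: 1!*2!*4!/8! = 48/40320
(j±m)!: 1!*2!*2!*3!*2!*4! = 1152
prefactor² = (2J+1)*Δ*N² = 48/5
  k=0: +1/(0!*1!*2!*2!*0!*2!) = 1/8
  k=1: −1/(1!*0!*1!*1!*1!*3!) = -1/6
Σ = -1/24  ⇒  CG² = 48/5*(-1/24)² = 1/60
CG = −√(1/60) = -0.129099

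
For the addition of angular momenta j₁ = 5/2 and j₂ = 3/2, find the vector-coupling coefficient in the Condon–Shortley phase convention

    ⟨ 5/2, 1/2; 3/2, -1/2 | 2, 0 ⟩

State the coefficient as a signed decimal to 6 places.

-0.267261

j₁+j₂−J=2  J+j₁−j₂=3  J−j₁+j₂=1  j₁+j₂+J+1=7
(j₁±m₁, j₂±m₂, J±M) = (3,2,1,2,2,2)
P² = 8/7
sum k=0..1:
  [0] +1/4 = 1/4
  [1] −1/2 = -1/2
S = -1/4
C² = P²·S² = 1/14 ; C = -0.267261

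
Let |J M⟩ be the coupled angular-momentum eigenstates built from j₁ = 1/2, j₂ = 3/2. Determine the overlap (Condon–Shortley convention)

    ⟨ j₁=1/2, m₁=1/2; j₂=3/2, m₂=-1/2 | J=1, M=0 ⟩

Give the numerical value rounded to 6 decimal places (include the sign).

+√(1/2) = +0.707107

√[3·1!0!2!/4! · 1!0!1!2!1!1!] = √(1/2)
  +(−1)^0/∏(0,1,0,1,0,1)! = 1  (running 1)
⟨..|..⟩ = √(1/2)·(1) = +0.707107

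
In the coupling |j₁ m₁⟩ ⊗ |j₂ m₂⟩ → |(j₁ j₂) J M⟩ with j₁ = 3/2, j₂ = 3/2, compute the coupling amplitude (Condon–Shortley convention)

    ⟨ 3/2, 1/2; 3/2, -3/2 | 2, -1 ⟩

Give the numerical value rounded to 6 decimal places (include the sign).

triangle: 1!×2!×2!/6! = 4/720
(j±m)!: 2!×1!×0!×3!×1!×3! = 72
prefactor² = (2J+1)×Δ×N² = 2
  k=0: +1/(0!×1!×1!×0!×1!×2!) = 1/2
Σ = 1/2  ⇒  CG² = 2×1/2² = 1/2
CG = +√(1/2) = +0.707107

+√(1/2) ≈ +0.707107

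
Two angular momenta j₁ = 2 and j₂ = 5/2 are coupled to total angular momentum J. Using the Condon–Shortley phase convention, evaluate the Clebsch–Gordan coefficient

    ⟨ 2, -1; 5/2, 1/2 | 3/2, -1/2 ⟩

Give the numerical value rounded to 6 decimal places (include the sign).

triangle: 3!·1!·2!/7! = 12/5040
(j±m)!: 1!·3!·3!·2!·1!·2! = 144
prefactor² = (2J+1)·Δ·N² = 48/35
  k=2: +1/(2!·1!·1!·1!·0!·1!) = 1/2
  k=3: −1/(3!·0!·0!·0!·1!·2!) = -1/12
Σ = 5/12  ⇒  CG² = 48/35·5/12² = 5/21
CG = +√(5/21) = +0.487950

+√(5/21) ≈ +0.487950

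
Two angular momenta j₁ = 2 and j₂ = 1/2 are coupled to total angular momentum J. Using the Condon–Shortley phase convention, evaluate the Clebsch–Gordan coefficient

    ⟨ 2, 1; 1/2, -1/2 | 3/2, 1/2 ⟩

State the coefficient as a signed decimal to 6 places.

triangle: 1!×3!×0!/5! = 6/120
(j±m)!: 3!×1!×0!×1!×2!×1! = 12
prefactor² = (2J+1)×Δ×N² = 12/5
  k=0: +1/(0!×1!×1!×0!×2!×0!) = 1/2
Σ = 1/2  ⇒  CG² = 12/5×1/2² = 3/5
CG = +√(3/5) = +0.774597

+0.774597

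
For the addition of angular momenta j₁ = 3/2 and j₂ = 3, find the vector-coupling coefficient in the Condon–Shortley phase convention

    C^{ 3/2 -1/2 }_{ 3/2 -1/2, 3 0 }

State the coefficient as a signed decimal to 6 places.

+0.507093  (= +√(9/35))

triangle: 3!*0!*3!/7! = 36/5040
(j±m)!: 1!*2!*3!*3!*1!*2! = 144
prefactor² = (2J+1)*Δ*N² = 144/35
  k=2: +1/(2!*1!*0!*1!*0!*2!) = 1/4
Σ = 1/4  ⇒  CG² = 144/35*1/4² = 9/35
CG = +√(9/35) = +0.507093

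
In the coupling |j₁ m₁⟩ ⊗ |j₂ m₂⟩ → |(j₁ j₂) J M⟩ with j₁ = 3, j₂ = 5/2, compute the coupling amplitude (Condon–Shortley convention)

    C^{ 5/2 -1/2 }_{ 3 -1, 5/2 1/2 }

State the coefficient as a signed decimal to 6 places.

+√(8/35) = +0.478091

j₁+j₂−J=3  J+j₁−j₂=3  J−j₁+j₂=2  j₁+j₂+J+1=9
(j₁±m₁, j₂±m₂, J±M) = (2,4,3,2,2,3)
P² = 288/35
sum k=1..3:
  [1] −1/24 = -1/24
  [2] +1/4 = 1/4
  [3] −1/24 = -1/24
S = 1/6
C² = P²·S² = 8/35 ; C = +0.478091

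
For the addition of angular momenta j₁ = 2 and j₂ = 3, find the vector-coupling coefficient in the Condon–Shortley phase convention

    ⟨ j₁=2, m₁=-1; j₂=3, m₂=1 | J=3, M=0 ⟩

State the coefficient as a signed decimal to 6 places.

j₁+j₂−J=2  J+j₁−j₂=2  J−j₁+j₂=4  j₁+j₂+J+1=9
(j₁±m₁, j₂±m₂, J±M) = (1,3,4,2,3,3)
P² = 96/5
sum k=1..2:
  [1] −1/12 = -1/12
  [2] +1/8 = 1/8
S = 1/24
C² = P²·S² = 1/30 ; C = +0.182574

+0.182574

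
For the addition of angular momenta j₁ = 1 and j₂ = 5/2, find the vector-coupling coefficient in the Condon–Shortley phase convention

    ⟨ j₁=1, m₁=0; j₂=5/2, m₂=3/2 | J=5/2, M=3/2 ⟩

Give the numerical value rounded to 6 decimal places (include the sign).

-0.507093

j₁+j₂−J=1  J+j₁−j₂=1  J−j₁+j₂=4  j₁+j₂+J+1=7
(j₁±m₁, j₂±m₂, J±M) = (1,1,4,1,4,1)
P² = 576/35
sum k=0..1:
  [0] +1/24 = 1/24
  [1] −1/6 = -1/6
S = -1/8
C² = P²·S² = 9/35 ; C = -0.507093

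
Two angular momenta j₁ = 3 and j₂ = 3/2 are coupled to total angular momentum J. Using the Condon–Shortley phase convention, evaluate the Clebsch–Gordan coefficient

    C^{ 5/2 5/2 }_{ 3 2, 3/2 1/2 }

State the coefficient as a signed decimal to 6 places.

√[6·2!4!1!/8! · 5!1!2!1!5!0!] = √(1440/7)
  +(−1)^1/∏(1,1,0,1,4,0)! = -1/24  (running -1/24)
⟨..|..⟩ = √(1440/7)·(-1/24) = -0.597614

-0.597614  (= −√(5/14))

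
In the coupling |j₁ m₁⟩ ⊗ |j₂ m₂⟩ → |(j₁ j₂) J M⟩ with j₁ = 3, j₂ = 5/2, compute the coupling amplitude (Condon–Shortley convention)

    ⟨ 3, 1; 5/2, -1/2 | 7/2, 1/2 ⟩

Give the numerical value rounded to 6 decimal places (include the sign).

√[8·2!4!3!/10! · 4!2!2!3!4!3!] = √(9216/175)
  +(−1)^0/∏(0,2,2,2,2,1)! = 1/16  (running 1/16)
  +(−1)^1/∏(1,1,1,1,3,2)! = -1/12  (running -1/48)
  +(−1)^2/∏(2,0,0,0,4,3)! = 1/288  (running -5/288)
⟨..|..⟩ = √(9216/175)·(-5/288) = -0.125988

−√(1/63) ≈ -0.125988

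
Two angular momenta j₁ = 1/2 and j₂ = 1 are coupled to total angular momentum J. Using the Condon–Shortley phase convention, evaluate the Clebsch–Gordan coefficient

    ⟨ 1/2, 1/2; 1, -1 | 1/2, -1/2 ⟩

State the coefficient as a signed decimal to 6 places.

√[2·1!0!1!/3! · 1!0!0!2!0!1!] = √(2/3)
  +(−1)^0/∏(0,1,0,0,0,1)! = 1  (running 1)
⟨..|..⟩ = √(2/3)·(1) = +0.816497

+0.816497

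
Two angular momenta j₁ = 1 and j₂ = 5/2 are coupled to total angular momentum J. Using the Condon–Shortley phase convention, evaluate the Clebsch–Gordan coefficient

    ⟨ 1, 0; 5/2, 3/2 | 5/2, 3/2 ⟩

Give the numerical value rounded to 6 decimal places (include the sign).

√[6·1!1!4!/7! · 1!1!4!1!4!1!] = √(576/35)
  +(−1)^0/∏(0,1,1,4,0,0)! = 1/24  (running 1/24)
  +(−1)^1/∏(1,0,0,3,1,1)! = -1/6  (running -1/8)
⟨..|..⟩ = √(576/35)·(-1/8) = -0.507093

−√(9/35) ≈ -0.507093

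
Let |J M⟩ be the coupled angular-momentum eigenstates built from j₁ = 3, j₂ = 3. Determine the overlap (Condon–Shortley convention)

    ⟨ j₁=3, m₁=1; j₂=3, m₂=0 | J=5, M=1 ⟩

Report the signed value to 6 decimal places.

+√(5/42) = +0.345033

√[11·1!5!5!/12! · 4!2!3!3!6!4!] = √(69120/7)
  +(−1)^0/∏(0,1,2,3,3,2)! = 1/144  (running 1/144)
  +(−1)^1/∏(1,0,1,2,4,3)! = -1/288  (running 1/288)
⟨..|..⟩ = √(69120/7)·(1/288) = +0.345033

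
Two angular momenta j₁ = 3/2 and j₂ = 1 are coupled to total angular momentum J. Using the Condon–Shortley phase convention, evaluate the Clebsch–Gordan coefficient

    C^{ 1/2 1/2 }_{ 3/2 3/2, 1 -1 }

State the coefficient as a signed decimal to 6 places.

triangle: 2!×1!×0!/4! = 2/24
(j±m)!: 3!×0!×0!×2!×1!×0! = 12
prefactor² = (2J+1)×Δ×N² = 2
  k=0: +1/(0!×2!×0!×0!×1!×0!) = 1/2
Σ = 1/2  ⇒  CG² = 2×1/2² = 1/2
CG = +√(1/2) = +0.707107

+0.707107  (= +√(1/2))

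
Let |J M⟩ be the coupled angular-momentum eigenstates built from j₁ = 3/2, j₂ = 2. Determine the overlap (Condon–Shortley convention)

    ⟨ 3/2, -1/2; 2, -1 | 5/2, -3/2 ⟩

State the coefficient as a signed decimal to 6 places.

+√(1/35) ≈ +0.169031

j₁+j₂−J=1  J+j₁−j₂=2  J−j₁+j₂=3  j₁+j₂+J+1=7
(j₁±m₁, j₂±m₂, J±M) = (1,2,1,3,1,4)
P² = 144/35
sum k=0..1:
  [0] +1/4 = 1/4
  [1] −1/6 = -1/6
S = 1/12
C² = P²·S² = 1/35 ; C = +0.169031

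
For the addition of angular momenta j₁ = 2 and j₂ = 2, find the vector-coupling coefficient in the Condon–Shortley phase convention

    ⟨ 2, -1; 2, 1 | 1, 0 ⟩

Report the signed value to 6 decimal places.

j₁+j₂−J=3  J+j₁−j₂=1  J−j₁+j₂=1  j₁+j₂+J+1=6
(j₁±m₁, j₂±m₂, J±M) = (1,3,3,1,1,1)
P² = 9/10
sum k=2..3:
  [2] +1/2 = 1/2
  [3] −1/6 = -1/6
S = 1/3
C² = P²·S² = 1/10 ; C = +0.316228

+0.316228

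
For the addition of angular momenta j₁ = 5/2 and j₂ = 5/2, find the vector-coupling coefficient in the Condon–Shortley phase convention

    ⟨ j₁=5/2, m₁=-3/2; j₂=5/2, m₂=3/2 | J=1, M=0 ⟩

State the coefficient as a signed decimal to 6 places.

j₁+j₂−J=4  J+j₁−j₂=1  J−j₁+j₂=1  j₁+j₂+J+1=7
(j₁±m₁, j₂±m₂, J±M) = (1,4,4,1,1,1)
P² = 288/35
sum k=3..4:
  [3] −1/6 = -1/6
  [4] +1/24 = 1/24
S = -1/8
C² = P²·S² = 9/70 ; C = -0.358569

−√(9/70) = -0.358569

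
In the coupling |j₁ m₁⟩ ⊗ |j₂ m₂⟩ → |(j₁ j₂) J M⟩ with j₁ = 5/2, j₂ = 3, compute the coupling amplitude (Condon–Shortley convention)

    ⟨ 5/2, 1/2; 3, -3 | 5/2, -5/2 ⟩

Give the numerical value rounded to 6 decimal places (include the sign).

+√(5/21) ≈ +0.487950

triangle: 3!*2!*3!/9! = 72/362880
(j±m)!: 3!*2!*0!*6!*0!*5! = 1036800
prefactor² = (2J+1)*Δ*N² = 8640/7
  k=0: +1/(0!*3!*2!*0!*0!*3!) = 1/72
Σ = 1/72  ⇒  CG² = 8640/7*1/72² = 5/21
CG = +√(5/21) = +0.487950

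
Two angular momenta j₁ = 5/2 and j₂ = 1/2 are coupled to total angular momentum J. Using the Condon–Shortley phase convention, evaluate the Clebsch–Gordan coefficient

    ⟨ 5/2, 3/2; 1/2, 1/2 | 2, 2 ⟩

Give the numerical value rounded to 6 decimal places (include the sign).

triangle: 1!×4!×0!/6! = 24/720
(j±m)!: 4!×1!×1!×0!×4!×0! = 576
prefactor² = (2J+1)×Δ×N² = 96
  k=1: −1/(1!×0!×0!×0!×4!×0!) = -1/24
Σ = -1/24  ⇒  CG² = 96×(-1/24)² = 1/6
CG = −√(1/6) = -0.408248

-0.408248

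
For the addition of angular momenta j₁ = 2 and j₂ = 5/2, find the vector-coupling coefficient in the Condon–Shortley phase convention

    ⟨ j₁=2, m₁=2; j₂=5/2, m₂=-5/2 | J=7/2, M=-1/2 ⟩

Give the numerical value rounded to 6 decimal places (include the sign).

+0.251976

j₁+j₂−J=1  J+j₁−j₂=3  J−j₁+j₂=4  j₁+j₂+J+1=9
(j₁±m₁, j₂±m₂, J±M) = (4,0,0,5,3,4)
P² = 9216/7
sum k=0..0:
  [0] +1/144 = 1/144
S = 1/144
C² = P²·S² = 4/63 ; C = +0.251976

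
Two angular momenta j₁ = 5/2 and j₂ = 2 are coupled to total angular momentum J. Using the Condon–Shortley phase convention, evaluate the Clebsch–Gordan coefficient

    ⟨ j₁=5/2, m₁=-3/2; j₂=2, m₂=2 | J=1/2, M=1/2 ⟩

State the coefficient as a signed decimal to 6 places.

j₁+j₂−J=4  J+j₁−j₂=1  J−j₁+j₂=0  j₁+j₂+J+1=6
(j₁±m₁, j₂±m₂, J±M) = (1,4,4,0,1,0)
P² = 192/5
sum k=4..4:
  [4] +1/24 = 1/24
S = 1/24
C² = P²·S² = 1/15 ; C = +0.258199

+√(1/15) = +0.258199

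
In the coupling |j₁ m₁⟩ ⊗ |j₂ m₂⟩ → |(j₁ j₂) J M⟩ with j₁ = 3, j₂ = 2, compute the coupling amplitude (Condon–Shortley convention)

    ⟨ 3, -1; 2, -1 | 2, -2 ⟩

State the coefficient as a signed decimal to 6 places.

√[5·3!3!1!/8! · 2!4!1!3!0!4!] = √(216/7)
  +(−1)^1/∏(1,2,3,0,0,1)! = -1/12  (running -1/12)
⟨..|..⟩ = √(216/7)·(-1/12) = -0.462910

-0.462910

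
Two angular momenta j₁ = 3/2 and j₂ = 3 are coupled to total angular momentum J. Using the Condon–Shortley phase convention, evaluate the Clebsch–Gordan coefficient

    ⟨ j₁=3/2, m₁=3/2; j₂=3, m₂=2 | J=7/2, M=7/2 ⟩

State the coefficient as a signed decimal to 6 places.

j₁+j₂−J=1  J+j₁−j₂=2  J−j₁+j₂=5  j₁+j₂+J+1=9
(j₁±m₁, j₂±m₂, J±M) = (3,0,5,1,7,0)
P² = 19200
sum k=0..0:
  [0] +1/240 = 1/240
S = 1/240
C² = P²·S² = 1/3 ; C = +0.577350

+√(1/3) ≈ +0.577350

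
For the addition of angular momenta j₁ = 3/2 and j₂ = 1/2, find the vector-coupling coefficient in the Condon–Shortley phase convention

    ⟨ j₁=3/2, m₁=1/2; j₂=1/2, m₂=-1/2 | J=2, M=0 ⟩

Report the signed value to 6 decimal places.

+√(1/2) = +0.707107

√[5·0!3!1!/5! · 2!1!0!1!2!2!] = √(2)
  +(−1)^0/∏(0,0,1,0,2,1)! = 1/2  (running 1/2)
⟨..|..⟩ = √(2)·(1/2) = +0.707107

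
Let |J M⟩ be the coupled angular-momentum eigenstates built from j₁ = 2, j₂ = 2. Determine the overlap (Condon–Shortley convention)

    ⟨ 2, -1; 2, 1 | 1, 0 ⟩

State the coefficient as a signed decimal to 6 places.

triangle: 3!×1!×1!/6! = 6/720
(j±m)!: 1!×3!×3!×1!×1!×1! = 36
prefactor² = (2J+1)×Δ×N² = 9/10
  k=2: +1/(2!×1!×1!×1!×0!×0!) = 1/2
  k=3: −1/(3!×0!×0!×0!×1!×1!) = -1/6
Σ = 1/3  ⇒  CG² = 9/10×1/3² = 1/10
CG = +√(1/10) = +0.316228

+√(1/10) = +0.316228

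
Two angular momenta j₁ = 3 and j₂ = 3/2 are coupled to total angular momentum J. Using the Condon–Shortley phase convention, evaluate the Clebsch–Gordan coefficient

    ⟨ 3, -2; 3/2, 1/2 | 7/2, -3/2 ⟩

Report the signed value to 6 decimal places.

-0.654654  (= −√(3/7))

j₁+j₂−J=1  J+j₁−j₂=5  J−j₁+j₂=2  j₁+j₂+J+1=9
(j₁±m₁, j₂±m₂, J±M) = (1,5,2,1,2,5)
P² = 6400/21
sum k=0..1:
  [0] +1/240 = 1/240
  [1] −1/24 = -1/24
S = -3/80
C² = P²·S² = 3/7 ; C = -0.654654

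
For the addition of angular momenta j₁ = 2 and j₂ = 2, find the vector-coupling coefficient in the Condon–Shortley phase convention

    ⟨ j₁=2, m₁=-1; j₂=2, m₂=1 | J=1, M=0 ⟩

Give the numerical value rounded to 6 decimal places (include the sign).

√[3·3!1!1!/6! · 1!3!3!1!1!1!] = √(9/10)
  +(−1)^2/∏(2,1,1,1,0,0)! = 1/2  (running 1/2)
  +(−1)^3/∏(3,0,0,0,1,1)! = -1/6  (running 1/3)
⟨..|..⟩ = √(9/10)·(1/3) = +0.316228

+0.316228  (= +√(1/10))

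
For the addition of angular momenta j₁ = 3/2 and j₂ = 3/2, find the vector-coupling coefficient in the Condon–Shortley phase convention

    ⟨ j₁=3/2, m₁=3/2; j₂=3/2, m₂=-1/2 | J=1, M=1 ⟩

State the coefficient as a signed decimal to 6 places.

√[3·2!1!1!/5! · 3!0!1!2!2!0!] = √(6/5)
  +(−1)^0/∏(0,2,0,1,1,0)! = 1/2  (running 1/2)
⟨..|..⟩ = √(6/5)·(1/2) = +0.547723

+√(3/10) ≈ +0.547723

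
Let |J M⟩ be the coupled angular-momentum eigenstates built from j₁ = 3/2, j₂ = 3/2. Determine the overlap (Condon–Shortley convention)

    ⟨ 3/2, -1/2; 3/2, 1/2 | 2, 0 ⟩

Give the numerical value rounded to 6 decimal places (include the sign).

triangle: 1!·2!·2!/6! = 4/720
(j±m)!: 1!·2!·2!·1!·2!·2! = 16
prefactor² = (2J+1)·Δ·N² = 4/9
  k=0: +1/(0!·1!·2!·2!·0!·0!) = 1/4
  k=1: −1/(1!·0!·1!·1!·1!·1!) = -1
Σ = -3/4  ⇒  CG² = 4/9·(-3/4)² = 1/4
CG = −√(1/4) = -0.500000

-0.500000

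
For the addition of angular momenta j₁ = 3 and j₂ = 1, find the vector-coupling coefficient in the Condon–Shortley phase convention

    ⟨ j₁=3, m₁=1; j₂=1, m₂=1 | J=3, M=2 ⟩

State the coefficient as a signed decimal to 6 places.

-0.645497

√[7·1!5!1!/8! · 4!2!2!0!5!1!] = √(240)
  +(−1)^1/∏(1,0,1,1,4,0)! = -1/24  (running -1/24)
⟨..|..⟩ = √(240)·(-1/24) = -0.645497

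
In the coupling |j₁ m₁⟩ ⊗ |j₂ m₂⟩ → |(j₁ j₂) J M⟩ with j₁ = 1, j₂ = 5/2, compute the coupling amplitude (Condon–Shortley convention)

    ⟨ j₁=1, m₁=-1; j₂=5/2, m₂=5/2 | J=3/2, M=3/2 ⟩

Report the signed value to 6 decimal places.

+√(2/3) = +0.816497

√[4·2!0!3!/6! · 0!2!5!0!3!0!] = √(96)
  +(−1)^2/∏(2,0,0,3,0,0)! = 1/12  (running 1/12)
⟨..|..⟩ = √(96)·(1/12) = +0.816497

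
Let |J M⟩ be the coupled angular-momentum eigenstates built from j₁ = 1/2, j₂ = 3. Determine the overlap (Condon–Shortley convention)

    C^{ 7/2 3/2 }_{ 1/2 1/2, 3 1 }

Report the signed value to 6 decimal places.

+√(5/7) = +0.845154

triangle: 0!×1!×6!/8! = 720/40320
(j±m)!: 1!×0!×4!×2!×5!×2! = 11520
prefactor² = (2J+1)×Δ×N² = 11520/7
  k=0: +1/(0!×0!×0!×4!×1!×2!) = 1/48
Σ = 1/48  ⇒  CG² = 11520/7×1/48² = 5/7
CG = +√(5/7) = +0.845154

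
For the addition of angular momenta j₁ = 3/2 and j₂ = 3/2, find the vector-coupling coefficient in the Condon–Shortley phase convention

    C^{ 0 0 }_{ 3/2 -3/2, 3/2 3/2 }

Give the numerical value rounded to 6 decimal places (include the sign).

√[1·3!0!0!/4! · 0!3!3!0!0!0!] = √(9)
  +(−1)^3/∏(3,0,0,0,0,0)! = -1/6  (running -1/6)
⟨..|..⟩ = √(9)·(-1/6) = -0.500000

-0.500000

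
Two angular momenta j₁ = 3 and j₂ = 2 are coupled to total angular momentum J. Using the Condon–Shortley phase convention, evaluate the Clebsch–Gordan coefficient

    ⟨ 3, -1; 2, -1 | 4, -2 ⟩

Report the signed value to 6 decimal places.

j₁+j₂−J=1  J+j₁−j₂=5  J−j₁+j₂=3  j₁+j₂+J+1=10
(j₁±m₁, j₂±m₂, J±M) = (2,4,1,3,2,6)
P² = 5184/7
sum k=0..1:
  [0] +1/48 = 1/48
  [1] −1/72 = -1/72
S = 1/144
C² = P²·S² = 1/28 ; C = +0.188982

+√(1/28) ≈ +0.188982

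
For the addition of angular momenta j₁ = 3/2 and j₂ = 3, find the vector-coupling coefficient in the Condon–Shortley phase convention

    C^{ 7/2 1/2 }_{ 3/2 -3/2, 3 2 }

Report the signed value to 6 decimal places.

-0.487950  (= −√(5/21))

j₁+j₂−J=1  J+j₁−j₂=2  J−j₁+j₂=5  j₁+j₂+J+1=9
(j₁±m₁, j₂±m₂, J±M) = (0,3,5,1,4,3)
P² = 3840/7
sum k=1..1:
  [1] −1/48 = -1/48
S = -1/48
C² = P²·S² = 5/21 ; C = -0.487950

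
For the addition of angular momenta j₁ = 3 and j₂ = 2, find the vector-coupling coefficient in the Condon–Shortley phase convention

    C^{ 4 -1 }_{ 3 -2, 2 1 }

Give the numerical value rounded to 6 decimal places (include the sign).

-0.591608

triangle: 1!·5!·3!/10! = 720/3628800
(j±m)!: 1!·5!·3!·1!·3!·5! = 518400
prefactor² = (2J+1)·Δ·N² = 6480/7
  k=0: +1/(0!·1!·5!·3!·0!·0!) = 1/720
  k=1: −1/(1!·0!·4!·2!·1!·1!) = -1/48
Σ = -7/360  ⇒  CG² = 6480/7·(-7/360)² = 7/20
CG = −√(7/20) = -0.591608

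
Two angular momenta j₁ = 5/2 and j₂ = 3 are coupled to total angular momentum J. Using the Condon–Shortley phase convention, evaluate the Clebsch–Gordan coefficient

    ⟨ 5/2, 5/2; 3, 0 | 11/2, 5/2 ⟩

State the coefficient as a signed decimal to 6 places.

triangle: 0!*5!*6!/12! = 86400/479001600
(j±m)!: 5!*0!*3!*3!*8!*3! = 1045094400
prefactor² = (2J+1)*Δ*N² = 24883200/11
  k=0: +1/(0!*0!*0!*3!*5!*3!) = 1/4320
Σ = 1/4320  ⇒  CG² = 24883200/11*1/4320² = 4/33
CG = +√(4/33) = +0.348155

+0.348155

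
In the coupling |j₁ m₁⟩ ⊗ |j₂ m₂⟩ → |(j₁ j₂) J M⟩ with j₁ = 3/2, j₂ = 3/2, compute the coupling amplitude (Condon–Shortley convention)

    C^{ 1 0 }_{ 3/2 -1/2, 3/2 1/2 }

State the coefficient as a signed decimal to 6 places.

−√(1/20) = -0.223607

triangle: 2!*1!*1!/5! = 2/120
(j±m)!: 1!*2!*2!*1!*1!*1! = 4
prefactor² = (2J+1)*Δ*N² = 1/5
  k=1: −1/(1!*1!*1!*1!*0!*0!) = -1
  k=2: +1/(2!*0!*0!*0!*1!*1!) = 1/2
Σ = -1/2  ⇒  CG² = 1/5*(-1/2)² = 1/20
CG = −√(1/20) = -0.223607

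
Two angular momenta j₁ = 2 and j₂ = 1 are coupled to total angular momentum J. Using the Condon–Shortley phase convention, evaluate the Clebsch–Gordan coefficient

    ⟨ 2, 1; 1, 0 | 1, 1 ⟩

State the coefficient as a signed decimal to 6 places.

j₁+j₂−J=2  J+j₁−j₂=2  J−j₁+j₂=0  j₁+j₂+J+1=5
(j₁±m₁, j₂±m₂, J±M) = (3,1,1,1,2,0)
P² = 6/5
sum k=1..1:
  [1] −1/2 = -1/2
S = -1/2
C² = P²·S² = 3/10 ; C = -0.547723

-0.547723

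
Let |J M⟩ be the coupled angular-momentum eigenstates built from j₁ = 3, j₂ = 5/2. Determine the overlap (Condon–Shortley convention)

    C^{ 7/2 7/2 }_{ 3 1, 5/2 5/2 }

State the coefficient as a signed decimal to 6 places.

+0.471405  (= +√(2/9))

triangle: 2!×4!×3!/10! = 288/3628800
(j±m)!: 4!×2!×5!×0!×7!×0! = 29030400
prefactor² = (2J+1)×Δ×N² = 18432
  k=2: +1/(2!×0!×0!×3!×4!×0!) = 1/288
Σ = 1/288  ⇒  CG² = 18432×1/288² = 2/9
CG = +√(2/9) = +0.471405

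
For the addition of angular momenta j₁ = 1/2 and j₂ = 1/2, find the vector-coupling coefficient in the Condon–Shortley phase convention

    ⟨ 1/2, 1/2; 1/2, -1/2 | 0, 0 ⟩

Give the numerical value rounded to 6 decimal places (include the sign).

+0.707107  (= +√(1/2))

√[1·1!0!0!/2! · 1!0!0!1!0!0!] = √(1/2)
  +(−1)^0/∏(0,1,0,0,0,0)! = 1  (running 1)
⟨..|..⟩ = √(1/2)·(1) = +0.707107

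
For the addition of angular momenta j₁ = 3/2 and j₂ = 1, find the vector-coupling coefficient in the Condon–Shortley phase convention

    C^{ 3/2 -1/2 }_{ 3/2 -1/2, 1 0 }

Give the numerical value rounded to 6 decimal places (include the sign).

j₁+j₂−J=1  J+j₁−j₂=2  J−j₁+j₂=1  j₁+j₂+J+1=5
(j₁±m₁, j₂±m₂, J±M) = (1,2,1,1,1,2)
P² = 4/15
sum k=0..1:
  [0] +1/2 = 1/2
  [1] −1/1 = -1
S = -1/2
C² = P²·S² = 1/15 ; C = -0.258199

-0.258199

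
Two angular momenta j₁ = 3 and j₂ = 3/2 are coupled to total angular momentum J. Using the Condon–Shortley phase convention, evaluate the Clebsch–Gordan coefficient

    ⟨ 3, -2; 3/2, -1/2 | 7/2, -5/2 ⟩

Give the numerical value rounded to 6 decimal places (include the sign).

triangle: 1!×5!×2!/9! = 240/362880
(j±m)!: 1!×5!×1!×2!×1!×6! = 172800
prefactor² = (2J+1)×Δ×N² = 6400/7
  k=0: +1/(0!×1!×5!×1!×0!×1!) = 1/120
  k=1: −1/(1!×0!×4!×0!×1!×2!) = -1/48
Σ = -1/80  ⇒  CG² = 6400/7×(-1/80)² = 1/7
CG = −√(1/7) = -0.377964

−√(1/7) = -0.377964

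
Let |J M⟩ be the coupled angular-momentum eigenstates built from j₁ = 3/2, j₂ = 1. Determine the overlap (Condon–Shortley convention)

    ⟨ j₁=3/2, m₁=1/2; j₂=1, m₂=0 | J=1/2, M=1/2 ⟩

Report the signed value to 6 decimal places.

-0.577350

√[2·2!1!0!/4! · 2!1!1!1!1!0!] = √(1/3)
  +(−1)^1/∏(1,1,0,0,1,0)! = -1  (running -1)
⟨..|..⟩ = √(1/3)·(-1) = -0.577350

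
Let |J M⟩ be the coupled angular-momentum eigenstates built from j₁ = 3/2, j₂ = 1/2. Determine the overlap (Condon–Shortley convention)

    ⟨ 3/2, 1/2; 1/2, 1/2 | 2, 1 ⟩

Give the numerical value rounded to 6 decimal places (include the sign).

+√(3/4) ≈ +0.866025

√[5·0!3!1!/5! · 2!1!1!0!3!1!] = √(3)
  +(−1)^0/∏(0,0,1,1,2,0)! = 1/2  (running 1/2)
⟨..|..⟩ = √(3)·(1/2) = +0.866025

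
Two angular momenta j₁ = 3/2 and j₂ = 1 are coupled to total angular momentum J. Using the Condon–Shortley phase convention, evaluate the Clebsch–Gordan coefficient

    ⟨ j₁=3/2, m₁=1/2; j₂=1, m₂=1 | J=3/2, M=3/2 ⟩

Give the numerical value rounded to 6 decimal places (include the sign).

triangle: 1!·2!·1!/5! = 2/120
(j±m)!: 2!·1!·2!·0!·3!·0! = 24
prefactor² = (2J+1)·Δ·N² = 8/5
  k=1: −1/(1!·0!·0!·1!·2!·0!) = -1/2
Σ = -1/2  ⇒  CG² = 8/5·(-1/2)² = 2/5
CG = −√(2/5) = -0.632456

−√(2/5) = -0.632456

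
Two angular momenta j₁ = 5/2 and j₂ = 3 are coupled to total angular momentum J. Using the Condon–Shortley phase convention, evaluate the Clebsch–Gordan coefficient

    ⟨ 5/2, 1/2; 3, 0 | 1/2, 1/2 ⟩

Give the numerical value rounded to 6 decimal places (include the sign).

+0.377964

√[2·5!0!1!/7! · 3!2!3!3!1!0!] = √(144/7)
  +(−1)^2/∏(2,3,0,1,0,0)! = 1/12  (running 1/12)
⟨..|..⟩ = √(144/7)·(1/12) = +0.377964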